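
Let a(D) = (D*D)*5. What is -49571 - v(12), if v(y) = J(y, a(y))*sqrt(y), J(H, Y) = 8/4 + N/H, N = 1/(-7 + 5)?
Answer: -49571 - 47*sqrt(3)/12 ≈ -49578.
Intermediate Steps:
N = -1/2 (N = 1/(-2) = -1/2 ≈ -0.50000)
a(D) = 5*D**2 (a(D) = D**2*5 = 5*D**2)
J(H, Y) = 2 - 1/(2*H) (J(H, Y) = 8/4 - 1/(2*H) = 8*(1/4) - 1/(2*H) = 2 - 1/(2*H))
v(y) = sqrt(y)*(2 - 1/(2*y)) (v(y) = (2 - 1/(2*y))*sqrt(y) = sqrt(y)*(2 - 1/(2*y)))
-49571 - v(12) = -49571 - (-1 + 4*12)/(2*sqrt(12)) = -49571 - sqrt(3)/6*(-1 + 48)/2 = -49571 - sqrt(3)/6*47/2 = -49571 - 47*sqrt(3)/12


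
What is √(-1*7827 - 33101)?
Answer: 4*I*√2558 ≈ 202.31*I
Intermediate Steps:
√(-1*7827 - 33101) = √(-7827 - 33101) = √(-40928) = 4*I*√2558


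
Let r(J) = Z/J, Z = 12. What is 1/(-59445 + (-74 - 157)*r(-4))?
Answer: -1/58752 ≈ -1.7021e-5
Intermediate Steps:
r(J) = 12/J
1/(-59445 + (-74 - 157)*r(-4)) = 1/(-59445 + (-74 - 157)*(12/(-4))) = 1/(-59445 - 2772*(-1)/4) = 1/(-59445 - 231*(-3)) = 1/(-59445 + 693) = 1/(-58752) = -1/58752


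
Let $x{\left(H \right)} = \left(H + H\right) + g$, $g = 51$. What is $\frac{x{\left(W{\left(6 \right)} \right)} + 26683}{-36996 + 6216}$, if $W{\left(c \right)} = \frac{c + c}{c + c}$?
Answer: $- \frac{2228}{2565} \approx -0.86862$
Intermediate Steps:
$W{\left(c \right)} = 1$ ($W{\left(c \right)} = \frac{2 c}{2 c} = 2 c \frac{1}{2 c} = 1$)
$x{\left(H \right)} = 51 + 2 H$ ($x{\left(H \right)} = \left(H + H\right) + 51 = 2 H + 51 = 51 + 2 H$)
$\frac{x{\left(W{\left(6 \right)} \right)} + 26683}{-36996 + 6216} = \frac{\left(51 + 2 \cdot 1\right) + 26683}{-36996 + 6216} = \frac{\left(51 + 2\right) + 26683}{-30780} = \left(53 + 26683\right) \left(- \frac{1}{30780}\right) = 26736 \left(- \frac{1}{30780}\right) = - \frac{2228}{2565}$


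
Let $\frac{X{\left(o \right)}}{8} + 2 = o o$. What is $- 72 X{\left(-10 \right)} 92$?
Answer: $-5193216$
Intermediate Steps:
$X{\left(o \right)} = -16 + 8 o^{2}$ ($X{\left(o \right)} = -16 + 8 o o = -16 + 8 o^{2}$)
$- 72 X{\left(-10 \right)} 92 = - 72 \left(-16 + 8 \left(-10\right)^{2}\right) 92 = - 72 \left(-16 + 8 \cdot 100\right) 92 = - 72 \left(-16 + 800\right) 92 = \left(-72\right) 784 \cdot 92 = \left(-56448\right) 92 = -5193216$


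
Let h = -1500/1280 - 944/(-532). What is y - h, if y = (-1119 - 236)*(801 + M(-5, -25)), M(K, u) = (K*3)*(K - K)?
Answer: -9238546889/8512 ≈ -1.0854e+6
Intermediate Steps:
M(K, u) = 0 (M(K, u) = (3*K)*0 = 0)
y = -1085355 (y = (-1119 - 236)*(801 + 0) = -1355*801 = -1085355)
h = 5129/8512 (h = -1500*1/1280 - 944*(-1/532) = -75/64 + 236/133 = 5129/8512 ≈ 0.60256)
y - h = -1085355 - 1*5129/8512 = -1085355 - 5129/8512 = -9238546889/8512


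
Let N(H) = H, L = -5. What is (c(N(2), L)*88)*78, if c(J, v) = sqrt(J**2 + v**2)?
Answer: 6864*sqrt(29) ≈ 36964.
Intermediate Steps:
(c(N(2), L)*88)*78 = (sqrt(2**2 + (-5)**2)*88)*78 = (sqrt(4 + 25)*88)*78 = (sqrt(29)*88)*78 = (88*sqrt(29))*78 = 6864*sqrt(29)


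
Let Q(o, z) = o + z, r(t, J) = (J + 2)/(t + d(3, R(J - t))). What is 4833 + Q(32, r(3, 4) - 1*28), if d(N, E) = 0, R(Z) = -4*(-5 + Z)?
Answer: 4839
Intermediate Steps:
R(Z) = 20 - 4*Z
r(t, J) = (2 + J)/t (r(t, J) = (J + 2)/(t + 0) = (2 + J)/t)
4833 + Q(32, r(3, 4) - 1*28) = 4833 + (32 + ((2 + 4)/3 - 1*28)) = 4833 + (32 + ((⅓)*6 - 28)) = 4833 + (32 + (2 - 28)) = 4833 + (32 - 26) = 4833 + 6 = 4839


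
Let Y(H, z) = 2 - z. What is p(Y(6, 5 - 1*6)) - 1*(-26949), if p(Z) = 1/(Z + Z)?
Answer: 161695/6 ≈ 26949.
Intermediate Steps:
p(Z) = 1/(2*Z)
p(Y(6, 5 - 1*6)) - 1*(-26949) = 1/(2*(2 - (5 - 1*6))) - 1*(-26949) = 1/(2*(2 - (5 - 6))) + 26949 = 1/(2*(2 - 1*(-1))) + 26949 = 1/(2*(2 + 1)) + 26949 = (½)/3 + 26949 = (½)*(⅓) + 26949 = ⅙ + 26949 = 161695/6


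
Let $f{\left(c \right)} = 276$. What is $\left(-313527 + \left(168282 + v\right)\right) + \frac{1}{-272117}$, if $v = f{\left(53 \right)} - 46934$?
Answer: $- \frac{52220068652}{272117} \approx -1.919 \cdot 10^{5}$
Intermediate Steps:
$v = -46658$ ($v = 276 - 46934 = -46658$)
$\left(-313527 + \left(168282 + v\right)\right) + \frac{1}{-272117} = \left(-313527 + \left(168282 - 46658\right)\right) + \frac{1}{-272117} = \left(-313527 + 121624\right) - \frac{1}{272117} = -191903 - \frac{1}{272117} = - \frac{52220068652}{272117}$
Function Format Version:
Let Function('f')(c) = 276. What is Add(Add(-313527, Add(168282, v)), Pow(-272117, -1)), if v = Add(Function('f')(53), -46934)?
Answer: Rational(-52220068652, 272117) ≈ -1.9190e+5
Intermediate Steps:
v = -46658 (v = Add(276, -46934) = -46658)
Add(Add(-313527, Add(168282, v)), Pow(-272117, -1)) = Add(Add(-313527, Add(168282, -46658)), Pow(-272117, -1)) = Add(Add(-313527, 121624), Rational(-1, 272117)) = Add(-191903, Rational(-1, 272117)) = Rational(-52220068652, 272117)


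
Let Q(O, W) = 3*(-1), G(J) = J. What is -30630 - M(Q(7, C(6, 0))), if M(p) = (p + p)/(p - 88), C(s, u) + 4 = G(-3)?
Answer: -2787336/91 ≈ -30630.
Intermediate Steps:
C(s, u) = -7 (C(s, u) = -4 - 3 = -7)
Q(O, W) = -3
M(p) = 2*p/(-88 + p) (M(p) = (2*p)/(-88 + p) = 2*p/(-88 + p))
-30630 - M(Q(7, C(6, 0))) = -30630 - 2*(-3)/(-88 - 3) = -30630 - 2*(-3)/(-91) = -30630 - 2*(-3)*(-1)/91 = -30630 - 1*6/91 = -30630 - 6/91 = -2787336/91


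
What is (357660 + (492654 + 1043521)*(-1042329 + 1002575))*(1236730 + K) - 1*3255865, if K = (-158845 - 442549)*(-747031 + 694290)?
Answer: -1937061311727888196225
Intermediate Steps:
K = 31718120954 (K = -601394*(-52741) = 31718120954)
(357660 + (492654 + 1043521)*(-1042329 + 1002575))*(1236730 + K) - 1*3255865 = (357660 + (492654 + 1043521)*(-1042329 + 1002575))*(1236730 + 31718120954) - 1*3255865 = (357660 + 1536175*(-39754))*31719357684 - 3255865 = (357660 - 61069100950)*31719357684 - 3255865 = -61068743290*31719357684 - 3255865 = -1937061311727884940360 - 3255865 = -1937061311727888196225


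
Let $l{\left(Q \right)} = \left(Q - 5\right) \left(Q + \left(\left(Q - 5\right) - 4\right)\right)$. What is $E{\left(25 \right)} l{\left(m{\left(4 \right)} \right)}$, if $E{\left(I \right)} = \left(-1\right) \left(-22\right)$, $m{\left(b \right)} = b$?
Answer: $22$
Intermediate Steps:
$l{\left(Q \right)} = \left(-9 + 2 Q\right) \left(-5 + Q\right)$ ($l{\left(Q \right)} = \left(-5 + Q\right) \left(Q + \left(\left(-5 + Q\right) - 4\right)\right) = \left(-5 + Q\right) \left(Q + \left(-9 + Q\right)\right) = \left(-5 + Q\right) \left(-9 + 2 Q\right) = \left(-9 + 2 Q\right) \left(-5 + Q\right)$)
$E{\left(I \right)} = 22$
$E{\left(25 \right)} l{\left(m{\left(4 \right)} \right)} = 22 \left(45 - 76 + 2 \cdot 4^{2}\right) = 22 \left(45 - 76 + 2 \cdot 16\right) = 22 \left(45 - 76 + 32\right) = 22 \cdot 1 = 22$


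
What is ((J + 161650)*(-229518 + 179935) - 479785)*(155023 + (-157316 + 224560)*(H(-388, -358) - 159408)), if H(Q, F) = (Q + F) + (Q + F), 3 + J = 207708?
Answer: 198148833973883448750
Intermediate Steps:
J = 207705 (J = -3 + 207708 = 207705)
H(Q, F) = 2*F + 2*Q (H(Q, F) = (F + Q) + (F + Q) = 2*F + 2*Q)
((J + 161650)*(-229518 + 179935) - 479785)*(155023 + (-157316 + 224560)*(H(-388, -358) - 159408)) = ((207705 + 161650)*(-229518 + 179935) - 479785)*(155023 + (-157316 + 224560)*((2*(-358) + 2*(-388)) - 159408)) = (369355*(-49583) - 479785)*(155023 + 67244*((-716 - 776) - 159408)) = (-18313728965 - 479785)*(155023 + 67244*(-1492 - 159408)) = -18314208750*(155023 + 67244*(-160900)) = -18314208750*(155023 - 10819559600) = -18314208750*(-10819404577) = 198148833973883448750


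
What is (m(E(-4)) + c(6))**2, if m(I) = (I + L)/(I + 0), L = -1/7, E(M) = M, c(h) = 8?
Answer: 64009/784 ≈ 81.644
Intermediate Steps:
L = -1/7 (L = -1*1/7 = -1/7 ≈ -0.14286)
m(I) = (-1/7 + I)/I (m(I) = (I - 1/7)/(I + 0) = (-1/7 + I)/I)
(m(E(-4)) + c(6))**2 = ((-1/7 - 4)/(-4) + 8)**2 = (-1/4*(-29/7) + 8)**2 = (29/28 + 8)**2 = (253/28)**2 = 64009/784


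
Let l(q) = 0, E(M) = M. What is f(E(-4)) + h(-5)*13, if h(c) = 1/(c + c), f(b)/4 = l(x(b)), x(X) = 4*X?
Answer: -13/10 ≈ -1.3000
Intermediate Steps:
f(b) = 0 (f(b) = 4*0 = 0)
h(c) = 1/(2*c)
f(E(-4)) + h(-5)*13 = 0 + ((1/2)/(-5))*13 = 0 + ((1/2)*(-1/5))*13 = 0 - 1/10*13 = 0 - 13/10 = -13/10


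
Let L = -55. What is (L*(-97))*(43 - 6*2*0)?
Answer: 229405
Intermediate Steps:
(L*(-97))*(43 - 6*2*0) = (-55*(-97))*(43 - 6*2*0) = 5335*(43 - 12*0) = 5335*(43 - 1*0) = 5335*(43 + 0) = 5335*43 = 229405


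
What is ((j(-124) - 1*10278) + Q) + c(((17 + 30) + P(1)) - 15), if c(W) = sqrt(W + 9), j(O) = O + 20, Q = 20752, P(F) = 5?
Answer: 10370 + sqrt(46) ≈ 10377.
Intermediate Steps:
j(O) = 20 + O
c(W) = sqrt(9 + W)
((j(-124) - 1*10278) + Q) + c(((17 + 30) + P(1)) - 15) = (((20 - 124) - 1*10278) + 20752) + sqrt(9 + (((17 + 30) + 5) - 15)) = ((-104 - 10278) + 20752) + sqrt(9 + ((47 + 5) - 15)) = (-10382 + 20752) + sqrt(9 + (52 - 15)) = 10370 + sqrt(9 + 37) = 10370 + sqrt(46)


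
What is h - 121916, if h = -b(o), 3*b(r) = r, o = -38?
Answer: -365710/3 ≈ -1.2190e+5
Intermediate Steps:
b(r) = r/3
h = 38/3 (h = -(-38)/3 = -1*(-38/3) = 38/3 ≈ 12.667)
h - 121916 = 38/3 - 121916 = -365710/3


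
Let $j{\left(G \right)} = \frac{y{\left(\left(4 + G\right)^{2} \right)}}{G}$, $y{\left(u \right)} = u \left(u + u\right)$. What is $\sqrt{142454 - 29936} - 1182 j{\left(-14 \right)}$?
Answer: $\frac{11820000}{7} + 3 \sqrt{12502} \approx 1.6889 \cdot 10^{6}$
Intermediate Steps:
$y{\left(u \right)} = 2 u^{2}$ ($y{\left(u \right)} = u 2 u = 2 u^{2}$)
$j{\left(G \right)} = \frac{2 \left(4 + G\right)^{4}}{G}$ ($j{\left(G \right)} = \frac{2 \left(\left(4 + G\right)^{2}\right)^{2}}{G} = \frac{2 \left(4 + G\right)^{4}}{G}$)
$\sqrt{142454 - 29936} - 1182 j{\left(-14 \right)} = \sqrt{142454 - 29936} - 1182 \frac{2 \left(4 - 14\right)^{4}}{-14} = \sqrt{112518} - 1182 \cdot 2 \left(- \frac{1}{14}\right) \left(-10\right)^{4} = 3 \sqrt{12502} - 1182 \cdot 2 \left(- \frac{1}{14}\right) 10000 = 3 \sqrt{12502} - 1182 \left(- \frac{10000}{7}\right) = 3 \sqrt{12502} - - \frac{11820000}{7} = 3 \sqrt{12502} + \frac{11820000}{7} = \frac{11820000}{7} + 3 \sqrt{12502}$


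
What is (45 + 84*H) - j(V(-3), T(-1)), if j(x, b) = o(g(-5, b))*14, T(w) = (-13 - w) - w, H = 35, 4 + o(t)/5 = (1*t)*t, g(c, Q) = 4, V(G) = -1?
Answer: 2145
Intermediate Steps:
o(t) = -20 + 5*t**2 (o(t) = -20 + 5*((1*t)*t) = -20 + 5*(t*t) = -20 + 5*t**2)
T(w) = -13 - 2*w
j(x, b) = 840 (j(x, b) = (-20 + 5*4**2)*14 = (-20 + 5*16)*14 = (-20 + 80)*14 = 60*14 = 840)
(45 + 84*H) - j(V(-3), T(-1)) = (45 + 84*35) - 1*840 = (45 + 2940) - 840 = 2985 - 840 = 2145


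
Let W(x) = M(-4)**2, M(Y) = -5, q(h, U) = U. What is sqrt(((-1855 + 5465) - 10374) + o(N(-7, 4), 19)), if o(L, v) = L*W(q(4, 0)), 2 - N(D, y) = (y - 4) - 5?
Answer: I*sqrt(6589) ≈ 81.173*I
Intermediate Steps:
N(D, y) = 11 - y (N(D, y) = 2 - ((y - 4) - 5) = 2 - ((-4 + y) - 5) = 2 - (-9 + y) = 2 + (9 - y) = 11 - y)
W(x) = 25 (W(x) = (-5)**2 = 25)
o(L, v) = 25*L (o(L, v) = L*25 = 25*L)
sqrt(((-1855 + 5465) - 10374) + o(N(-7, 4), 19)) = sqrt(((-1855 + 5465) - 10374) + 25*(11 - 1*4)) = sqrt((3610 - 10374) + 25*(11 - 4)) = sqrt(-6764 + 25*7) = sqrt(-6764 + 175) = sqrt(-6589) = I*sqrt(6589)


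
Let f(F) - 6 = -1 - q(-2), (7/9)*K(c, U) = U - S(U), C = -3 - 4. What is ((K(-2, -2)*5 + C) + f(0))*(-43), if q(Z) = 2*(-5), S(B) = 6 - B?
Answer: 16942/7 ≈ 2420.3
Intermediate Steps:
C = -7
q(Z) = -10
K(c, U) = -54/7 + 18*U/7 (K(c, U) = 9*(U - (6 - U))/7 = 9*(U + (-6 + U))/7 = 9*(-6 + 2*U)/7 = -54/7 + 18*U/7)
f(F) = 15 (f(F) = 6 + (-1 - 1*(-10)) = 6 + (-1 + 10) = 6 + 9 = 15)
((K(-2, -2)*5 + C) + f(0))*(-43) = (((-54/7 + (18/7)*(-2))*5 - 7) + 15)*(-43) = (((-54/7 - 36/7)*5 - 7) + 15)*(-43) = ((-90/7*5 - 7) + 15)*(-43) = ((-450/7 - 7) + 15)*(-43) = (-499/7 + 15)*(-43) = -394/7*(-43) = 16942/7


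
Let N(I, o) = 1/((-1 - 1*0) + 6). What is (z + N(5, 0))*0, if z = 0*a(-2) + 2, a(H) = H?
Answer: 0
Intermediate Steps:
N(I, o) = 1/5 (N(I, o) = 1/((-1 + 0) + 6) = 1/(-1 + 6) = 1/5)
z = 2 (z = 0*(-2) + 2 = 0 + 2 = 2)
(z + N(5, 0))*0 = (2 + 1/5)*0 = (11/5)*0 = 0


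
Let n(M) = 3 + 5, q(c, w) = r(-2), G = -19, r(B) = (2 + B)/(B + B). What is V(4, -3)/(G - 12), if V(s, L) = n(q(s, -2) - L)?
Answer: -8/31 ≈ -0.25806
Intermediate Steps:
r(B) = (2 + B)/(2*B) (r(B) = (2 + B)/((2*B)) = (2 + B)*(1/(2*B)) = (2 + B)/(2*B))
q(c, w) = 0 (q(c, w) = (½)*(2 - 2)/(-2) = (½)*(-½)*0 = 0)
n(M) = 8
V(s, L) = 8
V(4, -3)/(G - 12) = 8/(-19 - 12) = 8/(-31) = 8*(-1/31) = -8/31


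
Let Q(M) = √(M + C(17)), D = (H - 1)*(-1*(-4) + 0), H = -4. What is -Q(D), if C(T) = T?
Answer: -I*√3 ≈ -1.732*I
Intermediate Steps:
D = -20 (D = (-4 - 1)*(-1*(-4) + 0) = -5*(4 + 0) = -5*4 = -20)
Q(M) = √(17 + M) (Q(M) = √(M + 17) = √(17 + M))
-Q(D) = -√(17 - 20) = -√(-3) = -I*√3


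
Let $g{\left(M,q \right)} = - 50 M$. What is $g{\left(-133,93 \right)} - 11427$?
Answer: $-4777$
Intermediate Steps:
$g{\left(-133,93 \right)} - 11427 = \left(-50\right) \left(-133\right) - 11427 = 6650 - 11427 = -4777$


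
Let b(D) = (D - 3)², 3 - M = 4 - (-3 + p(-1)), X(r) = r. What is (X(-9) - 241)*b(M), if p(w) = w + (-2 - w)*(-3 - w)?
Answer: -9000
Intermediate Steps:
p(w) = w + (-3 - w)*(-2 - w)
M = -3 (M = 3 - (4 - (-3 + (6 + (-1)² + 6*(-1)))) = 3 - (4 - (-3 + (6 + 1 - 6))) = 3 - (4 - (-3 + 1)) = 3 - (4 - 1*(-2)) = 3 - (4 + 2) = 3 - 1*6 = 3 - 6 = -3)
b(D) = (-3 + D)²
(X(-9) - 241)*b(M) = (-9 - 241)*(-3 - 3)² = -250*(-6)² = -250*36 = -9000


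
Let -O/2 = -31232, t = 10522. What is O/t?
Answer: 31232/5261 ≈ 5.9365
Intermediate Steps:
O = 62464 (O = -2*(-31232) = 62464)
O/t = 62464/10522 = 62464*(1/10522) = 31232/5261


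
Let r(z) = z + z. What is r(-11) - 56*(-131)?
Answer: 7314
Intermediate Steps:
r(z) = 2*z
r(-11) - 56*(-131) = 2*(-11) - 56*(-131) = -22 + 7336 = 7314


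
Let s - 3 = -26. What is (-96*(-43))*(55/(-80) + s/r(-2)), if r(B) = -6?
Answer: 12986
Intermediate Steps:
s = -23 (s = 3 - 26 = -23)
(-96*(-43))*(55/(-80) + s/r(-2)) = (-96*(-43))*(55/(-80) - 23/(-6)) = 4128*(55*(-1/80) - 23*(-1/6)) = 4128*(-11/16 + 23/6) = 4128*(151/48) = 12986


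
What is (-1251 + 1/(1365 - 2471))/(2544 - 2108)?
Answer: -1383607/482216 ≈ -2.8693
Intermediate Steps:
(-1251 + 1/(1365 - 2471))/(2544 - 2108) = (-1251 + 1/(-1106))/436 = (-1251 - 1/1106)*(1/436) = -1383607/1106*1/436 = -1383607/482216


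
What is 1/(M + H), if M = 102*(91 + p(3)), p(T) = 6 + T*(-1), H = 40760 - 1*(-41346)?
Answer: 1/91694 ≈ 1.0906e-5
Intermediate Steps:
H = 82106 (H = 40760 + 41346 = 82106)
p(T) = 6 - T
M = 9588 (M = 102*(91 + (6 - 1*3)) = 102*(91 + (6 - 3)) = 102*(91 + 3) = 102*94 = 9588)
1/(M + H) = 1/(9588 + 82106) = 1/91694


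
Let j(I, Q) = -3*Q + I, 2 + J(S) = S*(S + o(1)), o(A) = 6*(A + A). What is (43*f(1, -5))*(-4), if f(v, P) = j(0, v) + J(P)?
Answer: 6880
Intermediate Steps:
o(A) = 12*A (o(A) = 6*(2*A) = 12*A)
J(S) = -2 + S*(12 + S) (J(S) = -2 + S*(S + 12*1) = -2 + S*(S + 12) = -2 + S*(12 + S))
j(I, Q) = I - 3*Q
f(v, P) = -2 + P² - 3*v + 12*P (f(v, P) = (0 - 3*v) + (-2 + P² + 12*P) = -3*v + (-2 + P² + 12*P) = -2 + P² - 3*v + 12*P)
(43*f(1, -5))*(-4) = (43*(-2 + (-5)² - 3*1 + 12*(-5)))*(-4) = (43*(-2 + 25 - 3 - 60))*(-4) = (43*(-40))*(-4) = -1720*(-4) = 6880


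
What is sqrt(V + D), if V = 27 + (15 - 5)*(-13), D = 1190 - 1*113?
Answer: sqrt(974) ≈ 31.209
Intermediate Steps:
D = 1077 (D = 1190 - 113 = 1077)
V = -103 (V = 27 + 10*(-13) = 27 - 130 = -103)
sqrt(V + D) = sqrt(-103 + 1077) = sqrt(974)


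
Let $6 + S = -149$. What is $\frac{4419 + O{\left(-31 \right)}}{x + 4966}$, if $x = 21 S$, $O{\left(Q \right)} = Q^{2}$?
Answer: $\frac{5380}{1711} \approx 3.1444$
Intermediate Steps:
$S = -155$ ($S = -6 - 149 = -155$)
$x = -3255$ ($x = 21 \left(-155\right) = -3255$)
$\frac{4419 + O{\left(-31 \right)}}{x + 4966} = \frac{4419 + \left(-31\right)^{2}}{-3255 + 4966} = \frac{4419 + 961}{1711} = 5380 \cdot \frac{1}{1711} = \frac{5380}{1711}$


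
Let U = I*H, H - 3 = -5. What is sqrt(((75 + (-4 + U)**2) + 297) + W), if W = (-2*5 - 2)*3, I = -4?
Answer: 4*sqrt(22) ≈ 18.762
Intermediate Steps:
H = -2 (H = 3 - 5 = -2)
U = 8 (U = -4*(-2) = 8)
W = -36 (W = (-10 - 2)*3 = -12*3 = -36)
sqrt(((75 + (-4 + U)**2) + 297) + W) = sqrt(((75 + (-4 + 8)**2) + 297) - 36) = sqrt(((75 + 4**2) + 297) - 36) = sqrt(((75 + 16) + 297) - 36) = sqrt((91 + 297) - 36) = sqrt(388 - 36) = sqrt(352) = 4*sqrt(22)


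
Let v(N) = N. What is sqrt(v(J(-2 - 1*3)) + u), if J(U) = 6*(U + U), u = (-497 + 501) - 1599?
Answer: I*sqrt(1655) ≈ 40.682*I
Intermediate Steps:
u = -1595 (u = 4 - 1599 = -1595)
J(U) = 12*U (J(U) = 6*(2*U) = 12*U)
sqrt(v(J(-2 - 1*3)) + u) = sqrt(12*(-2 - 1*3) - 1595) = sqrt(12*(-2 - 3) - 1595) = sqrt(12*(-5) - 1595) = sqrt(-60 - 1595) = sqrt(-1655) = I*sqrt(1655)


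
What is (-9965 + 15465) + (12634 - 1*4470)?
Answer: 13664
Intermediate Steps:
(-9965 + 15465) + (12634 - 1*4470) = 5500 + (12634 - 4470) = 5500 + 8164 = 13664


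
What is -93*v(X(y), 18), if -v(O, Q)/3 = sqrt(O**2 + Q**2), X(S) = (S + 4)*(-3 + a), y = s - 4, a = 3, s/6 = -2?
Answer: 5022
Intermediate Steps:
s = -12 (s = 6*(-2) = -12)
y = -16 (y = -12 - 4 = -16)
X(S) = 0 (X(S) = (S + 4)*(-3 + 3) = (4 + S)*0 = 0)
v(O, Q) = -3*sqrt(O**2 + Q**2)
-93*v(X(y), 18) = -(-279)*sqrt(0**2 + 18**2) = -(-279)*sqrt(0 + 324) = -(-279)*sqrt(324) = -(-279)*18 = -93*(-54) = 5022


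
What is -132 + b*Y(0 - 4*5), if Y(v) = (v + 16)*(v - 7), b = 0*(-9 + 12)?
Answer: -132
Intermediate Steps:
b = 0 (b = 0*3 = 0)
Y(v) = (-7 + v)*(16 + v) (Y(v) = (16 + v)*(-7 + v) = (-7 + v)*(16 + v))
-132 + b*Y(0 - 4*5) = -132 + 0*(-112 + (0 - 4*5)**2 + 9*(0 - 4*5)) = -132 + 0*(-112 + (0 - 20)**2 + 9*(0 - 20)) = -132 + 0*(-112 + (-20)**2 + 9*(-20)) = -132 + 0*(-112 + 400 - 180) = -132 + 0*108 = -132 + 0 = -132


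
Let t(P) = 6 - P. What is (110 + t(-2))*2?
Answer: 236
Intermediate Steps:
(110 + t(-2))*2 = (110 + (6 - 1*(-2)))*2 = (110 + (6 + 2))*2 = (110 + 8)*2 = 118*2 = 236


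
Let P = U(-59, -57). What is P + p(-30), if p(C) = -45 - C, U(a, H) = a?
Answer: -74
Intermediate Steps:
P = -59
P + p(-30) = -59 + (-45 - 1*(-30)) = -59 + (-45 + 30) = -59 - 15 = -74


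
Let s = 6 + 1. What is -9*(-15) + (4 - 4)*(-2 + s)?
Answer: 135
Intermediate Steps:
s = 7
-9*(-15) + (4 - 4)*(-2 + s) = -9*(-15) + (4 - 4)*(-2 + 7) = 135 + 0*5 = 135 + 0 = 135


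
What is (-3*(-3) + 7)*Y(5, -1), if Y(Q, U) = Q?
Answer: 80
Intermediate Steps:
(-3*(-3) + 7)*Y(5, -1) = (-3*(-3) + 7)*5 = (9 + 7)*5 = 16*5 = 80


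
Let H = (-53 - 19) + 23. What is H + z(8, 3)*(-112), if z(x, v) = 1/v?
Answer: -259/3 ≈ -86.333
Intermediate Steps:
z(x, v) = 1/v
H = -49 (H = -72 + 23 = -49)
H + z(8, 3)*(-112) = -49 - 112/3 = -259/3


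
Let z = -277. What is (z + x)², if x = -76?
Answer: 124609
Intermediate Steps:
(z + x)² = (-277 - 76)² = (-353)² = 124609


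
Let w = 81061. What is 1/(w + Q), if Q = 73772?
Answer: 1/154833 ≈ 6.4586e-6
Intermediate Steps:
1/(w + Q) = 1/(81061 + 73772) = 1/154833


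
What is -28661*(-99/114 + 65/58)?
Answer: -3983879/551 ≈ -7230.3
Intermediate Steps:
-28661*(-99/114 + 65/58) = -28661*(-99*1/114 + 65*(1/58)) = -28661*(-33/38 + 65/58) = -28661*139/551 = -3983879/551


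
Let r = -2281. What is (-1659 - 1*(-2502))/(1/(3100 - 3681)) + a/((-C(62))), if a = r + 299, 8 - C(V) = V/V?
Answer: -3426499/7 ≈ -4.8950e+5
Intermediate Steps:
C(V) = 7 (C(V) = 8 - V/V = 8 - 1*1 = 8 - 1 = 7)
a = -1982 (a = -2281 + 299 = -1982)
(-1659 - 1*(-2502))/(1/(3100 - 3681)) + a/((-C(62))) = (-1659 - 1*(-2502))/(1/(3100 - 3681)) - 1982/((-1*7)) = (-1659 + 2502)/(1/(-581)) - 1982/(-7) = 843/(-1/581) - 1982*(-⅐) = 843*(-581) + 1982/7 = -489783 + 1982/7 = -3426499/7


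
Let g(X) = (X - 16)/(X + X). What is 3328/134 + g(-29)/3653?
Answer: 352561351/14195558 ≈ 24.836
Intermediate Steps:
g(X) = (-16 + X)/(2*X) (g(X) = (-16 + X)/((2*X)) = (-16 + X)*(1/(2*X)) = (-16 + X)/(2*X))
3328/134 + g(-29)/3653 = 3328/134 + ((1/2)*(-16 - 29)/(-29))/3653 = 3328*(1/134) + ((1/2)*(-1/29)*(-45))*(1/3653) = 1664/67 + (45/58)*(1/3653) = 1664/67 + 45/211874 = 352561351/14195558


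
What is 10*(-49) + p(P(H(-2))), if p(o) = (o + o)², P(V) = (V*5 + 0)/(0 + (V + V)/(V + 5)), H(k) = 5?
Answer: 2010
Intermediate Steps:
P(V) = 25/2 + 5*V/2 (P(V) = (5*V + 0)/(0 + (2*V)/(5 + V)) = (5*V)/(0 + 2*V/(5 + V)) = (5*V)/((2*V/(5 + V))) = (5*V)*((5 + V)/(2*V)) = 25/2 + 5*V/2)
p(o) = 4*o² (p(o) = (2*o)² = 4*o²)
10*(-49) + p(P(H(-2))) = 10*(-49) + 4*(25/2 + (5/2)*5)² = -490 + 4*(25/2 + 25/2)² = -490 + 4*25² = -490 + 4*625 = -490 + 2500 = 2010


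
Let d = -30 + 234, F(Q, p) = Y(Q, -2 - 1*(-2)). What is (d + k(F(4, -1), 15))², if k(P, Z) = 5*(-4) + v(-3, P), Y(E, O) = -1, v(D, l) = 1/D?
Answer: 303601/9 ≈ 33733.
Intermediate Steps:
F(Q, p) = -1
k(P, Z) = -61/3 (k(P, Z) = 5*(-4) + 1/(-3) = -20 - ⅓ = -61/3)
d = 204
(d + k(F(4, -1), 15))² = (204 - 61/3)² = (551/3)² = 303601/9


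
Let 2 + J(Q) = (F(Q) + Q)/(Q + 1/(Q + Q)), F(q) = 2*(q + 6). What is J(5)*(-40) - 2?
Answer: -2274/17 ≈ -133.76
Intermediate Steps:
F(q) = 12 + 2*q (F(q) = 2*(6 + q) = 12 + 2*q)
J(Q) = -2 + (12 + 3*Q)/(Q + 1/(2*Q)) (J(Q) = -2 + ((12 + 2*Q) + Q)/(Q + 1/(Q + Q)) = -2 + (12 + 3*Q)/(Q + 1/(2*Q)))
J(5)*(-40) - 2 = (2*(-1 + 5² + 12*5)/(1 + 2*5²))*(-40) - 2 = (2*(-1 + 25 + 60)/(1 + 2*25))*(-40) - 2 = (2*84/(1 + 50))*(-40) - 2 = (2*84/51)*(-40) - 2 = (2*(1/51)*84)*(-40) - 2 = (56/17)*(-40) - 2 = -2240/17 - 2 = -2274/17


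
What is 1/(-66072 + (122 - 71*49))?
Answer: -1/69429 ≈ -1.4403e-5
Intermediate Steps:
1/(-66072 + (122 - 71*49)) = 1/(-66072 + (122 - 3479)) = 1/(-66072 - 3357) = 1/(-69429) = -1/69429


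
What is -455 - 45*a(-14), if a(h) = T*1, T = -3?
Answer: -320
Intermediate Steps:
a(h) = -3 (a(h) = -3*1 = -3)
-455 - 45*a(-14) = -455 - 45*(-3) = -455 + 135 = -320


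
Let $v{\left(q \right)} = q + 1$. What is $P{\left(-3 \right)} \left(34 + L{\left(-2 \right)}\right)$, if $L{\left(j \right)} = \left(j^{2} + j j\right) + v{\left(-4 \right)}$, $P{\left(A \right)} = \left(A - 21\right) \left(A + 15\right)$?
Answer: $-11232$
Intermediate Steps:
$v{\left(q \right)} = 1 + q$
$P{\left(A \right)} = \left(-21 + A\right) \left(15 + A\right)$
$L{\left(j \right)} = -3 + 2 j^{2}$ ($L{\left(j \right)} = \left(j^{2} + j j\right) + \left(1 - 4\right) = \left(j^{2} + j^{2}\right) - 3 = 2 j^{2} - 3 = -3 + 2 j^{2}$)
$P{\left(-3 \right)} \left(34 + L{\left(-2 \right)}\right) = \left(-315 + \left(-3\right)^{2} - -18\right) \left(34 - \left(3 - 2 \left(-2\right)^{2}\right)\right) = \left(-315 + 9 + 18\right) \left(34 + \left(-3 + 2 \cdot 4\right)\right) = - 288 \left(34 + \left(-3 + 8\right)\right) = - 288 \left(34 + 5\right) = \left(-288\right) 39 = -11232$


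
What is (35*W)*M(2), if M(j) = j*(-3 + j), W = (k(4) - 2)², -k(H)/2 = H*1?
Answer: -7000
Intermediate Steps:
k(H) = -2*H
W = 100 (W = (-2*4 - 2)² = (-8 - 2)² = (-10)² = 100)
(35*W)*M(2) = (35*100)*(2*(-3 + 2)) = 3500*(2*(-1)) = 3500*(-2) = -7000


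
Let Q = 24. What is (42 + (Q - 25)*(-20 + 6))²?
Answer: 3136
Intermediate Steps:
(42 + (Q - 25)*(-20 + 6))² = (42 + (24 - 25)*(-20 + 6))² = (42 - 1*(-14))² = (42 + 14)² = 56² = 3136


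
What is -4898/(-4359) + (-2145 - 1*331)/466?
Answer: -4255208/1015647 ≈ -4.1897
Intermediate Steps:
-4898/(-4359) + (-2145 - 1*331)/466 = -4898*(-1/4359) + (-2145 - 331)*(1/466) = 4898/4359 - 2476*1/466 = 4898/4359 - 1238/233 = -4255208/1015647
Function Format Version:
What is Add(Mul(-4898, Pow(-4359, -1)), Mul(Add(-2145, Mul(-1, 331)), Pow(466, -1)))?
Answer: Rational(-4255208, 1015647) ≈ -4.1897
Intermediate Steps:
Add(Mul(-4898, Pow(-4359, -1)), Mul(Add(-2145, Mul(-1, 331)), Pow(466, -1))) = Add(Mul(-4898, Rational(-1, 4359)), Mul(Add(-2145, -331), Rational(1, 466))) = Add(Rational(4898, 4359), Mul(-2476, Rational(1, 466))) = Add(Rational(4898, 4359), Rational(-1238, 233)) = Rational(-4255208, 1015647)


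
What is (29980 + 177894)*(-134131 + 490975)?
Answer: 74178589656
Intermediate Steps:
(29980 + 177894)*(-134131 + 490975) = 207874*356844 = 74178589656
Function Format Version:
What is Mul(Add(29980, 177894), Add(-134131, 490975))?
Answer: 74178589656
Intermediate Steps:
Mul(Add(29980, 177894), Add(-134131, 490975)) = Mul(207874, 356844) = 74178589656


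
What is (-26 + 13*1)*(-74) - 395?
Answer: 567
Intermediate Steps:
(-26 + 13*1)*(-74) - 395 = (-26 + 13)*(-74) - 395 = -13*(-74) - 395 = 962 - 395 = 567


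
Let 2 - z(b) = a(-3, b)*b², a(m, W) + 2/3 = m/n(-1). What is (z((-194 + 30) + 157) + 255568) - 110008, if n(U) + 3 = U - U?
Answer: 436637/3 ≈ 1.4555e+5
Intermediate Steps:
n(U) = -3 (n(U) = -3 + (U - U) = -3 + 0 = -3)
a(m, W) = -⅔ - m/3 (a(m, W) = -⅔ + m/(-3) = -⅔ + m*(-⅓) = -⅔ - m/3)
z(b) = 2 - b²/3 (z(b) = 2 - (-⅔ - ⅓*(-3))*b² = 2 - (-⅔ + 1)*b² = 2 - b²/3)
(z((-194 + 30) + 157) + 255568) - 110008 = ((2 - ((-194 + 30) + 157)²/3) + 255568) - 110008 = ((2 - (-164 + 157)²/3) + 255568) - 110008 = ((2 - ⅓*(-7)²) + 255568) - 110008 = ((2 - ⅓*49) + 255568) - 110008 = ((2 - 49/3) + 255568) - 110008 = (-43/3 + 255568) - 110008 = 766661/3 - 110008 = 436637/3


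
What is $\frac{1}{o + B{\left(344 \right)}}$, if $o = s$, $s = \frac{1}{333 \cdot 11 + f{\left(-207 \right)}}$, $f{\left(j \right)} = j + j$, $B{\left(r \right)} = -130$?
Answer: $- \frac{3249}{422369} \approx -0.0076923$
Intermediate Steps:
$f{\left(j \right)} = 2 j$
$s = \frac{1}{3249}$ ($s = \frac{1}{333 \cdot 11 + 2 \left(-207\right)} = \frac{1}{3663 - 414} = \frac{1}{3249} \approx 0.00030779$)
$o = \frac{1}{3249} \approx 0.00030779$
$\frac{1}{o + B{\left(344 \right)}} = \frac{1}{\frac{1}{3249} - 130} = \frac{1}{- \frac{422369}{3249}} = - \frac{3249}{422369}$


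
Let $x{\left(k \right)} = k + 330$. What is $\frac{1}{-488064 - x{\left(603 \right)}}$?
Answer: $- \frac{1}{488997} \approx -2.045 \cdot 10^{-6}$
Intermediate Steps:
$x{\left(k \right)} = 330 + k$
$\frac{1}{-488064 - x{\left(603 \right)}} = \frac{1}{-488064 - \left(330 + 603\right)} = \frac{1}{-488064 - 933} = \frac{1}{-488997} = - \frac{1}{488997}$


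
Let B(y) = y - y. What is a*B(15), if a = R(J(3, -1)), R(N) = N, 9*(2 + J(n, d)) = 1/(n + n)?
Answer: 0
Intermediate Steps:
B(y) = 0
J(n, d) = -2 + 1/(18*n) (J(n, d) = -2 + 1/(9*(n + n)) = -2 + 1/(9*((2*n))) = -2 + (1/(2*n))/9 = -2 + 1/(18*n))
a = -107/54 (a = -2 + (1/18)/3 = -2 + (1/18)*(⅓) = -2 + 1/54 = -107/54 ≈ -1.9815)
a*B(15) = -107/54*0 = 0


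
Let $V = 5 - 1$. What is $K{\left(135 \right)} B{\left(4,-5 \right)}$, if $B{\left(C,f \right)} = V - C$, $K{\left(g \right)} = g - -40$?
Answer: $0$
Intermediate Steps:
$V = 4$
$K{\left(g \right)} = 40 + g$ ($K{\left(g \right)} = g + 40 = 40 + g$)
$B{\left(C,f \right)} = 4 - C$
$K{\left(135 \right)} B{\left(4,-5 \right)} = \left(40 + 135\right) \left(4 - 4\right) = 175 \left(4 - 4\right) = 175 \cdot 0 = 0$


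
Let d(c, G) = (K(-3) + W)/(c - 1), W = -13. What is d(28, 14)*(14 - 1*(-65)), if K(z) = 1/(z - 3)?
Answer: -6241/162 ≈ -38.525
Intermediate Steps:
K(z) = 1/(-3 + z)
d(c, G) = -79/(6*(-1 + c)) (d(c, G) = (1/(-3 - 3) - 13)/(c - 1) = (1/(-6) - 13)/(-1 + c) = (-1/6 - 13)/(-1 + c) = -79/(6*(-1 + c)))
d(28, 14)*(14 - 1*(-65)) = (-79/(-6 + 6*28))*(14 - 1*(-65)) = (-79/(-6 + 168))*(14 + 65) = -79/162*79 = -6241/162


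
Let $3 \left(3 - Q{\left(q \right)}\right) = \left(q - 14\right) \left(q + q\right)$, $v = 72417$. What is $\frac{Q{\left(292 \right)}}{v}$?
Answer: $- \frac{162343}{217251} \approx -0.74726$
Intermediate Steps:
$Q{\left(q \right)} = 3 - \frac{2 q \left(-14 + q\right)}{3}$ ($Q{\left(q \right)} = 3 - \frac{\left(q - 14\right) \left(q + q\right)}{3} = 3 - \frac{\left(-14 + q\right) 2 q}{3} = 3 - \frac{2 q \left(-14 + q\right)}{3}$)
$\frac{Q{\left(292 \right)}}{v} = \frac{3 - \frac{2 \cdot 292^{2}}{3} + \frac{28}{3} \cdot 292}{72417} = \left(3 - \frac{170528}{3} + \frac{8176}{3}\right) \frac{1}{72417} = \left(- \frac{162343}{3}\right) \frac{1}{72417} = - \frac{162343}{217251}$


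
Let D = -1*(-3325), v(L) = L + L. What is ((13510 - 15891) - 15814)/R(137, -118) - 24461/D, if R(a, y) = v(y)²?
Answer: -1422878231/185189200 ≈ -7.6834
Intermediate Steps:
v(L) = 2*L
R(a, y) = 4*y² (R(a, y) = (2*y)² = 4*y²)
D = 3325
((13510 - 15891) - 15814)/R(137, -118) - 24461/D = ((13510 - 15891) - 15814)/((4*(-118)²)) - 24461/3325 = (-2381 - 15814)/((4*13924)) - 24461*1/3325 = -18195/55696 - 24461/3325 = -1422878231/185189200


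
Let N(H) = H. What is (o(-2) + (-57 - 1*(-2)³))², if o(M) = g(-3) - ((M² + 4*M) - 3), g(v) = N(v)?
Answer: 2025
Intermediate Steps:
g(v) = v
o(M) = -M² - 4*M (o(M) = -3 - ((M² + 4*M) - 3) = -3 - (-3 + M² + 4*M) = -3 + (3 - M² - 4*M) = -M² - 4*M)
(o(-2) + (-57 - 1*(-2)³))² = (-2*(-4 - 1*(-2)) + (-57 - 1*(-2)³))² = (-2*(-4 + 2) + (-57 - 1*(-8)))² = (-2*(-2) + (-57 + 8))² = (4 - 49)² = (-45)² = 2025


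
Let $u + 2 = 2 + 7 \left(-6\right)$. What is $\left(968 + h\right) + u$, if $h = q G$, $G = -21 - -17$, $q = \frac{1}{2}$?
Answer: $924$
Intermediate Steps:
$q = \frac{1}{2} \approx 0.5$
$u = -42$ ($u = -2 + \left(2 + 7 \left(-6\right)\right) = -2 + \left(2 - 42\right) = -2 - 40 = -42$)
$G = -4$ ($G = -21 + 17 = -4$)
$h = -2$ ($h = \frac{1}{2} \left(-4\right) = -2$)
$\left(968 + h\right) + u = \left(968 - 2\right) - 42 = 966 - 42 = 924$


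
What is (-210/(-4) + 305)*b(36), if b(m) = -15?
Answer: -10725/2 ≈ -5362.5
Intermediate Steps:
(-210/(-4) + 305)*b(36) = (-210/(-4) + 305)*(-15) = (-210*(-1/4) + 305)*(-15) = (105/2 + 305)*(-15) = (715/2)*(-15) = -10725/2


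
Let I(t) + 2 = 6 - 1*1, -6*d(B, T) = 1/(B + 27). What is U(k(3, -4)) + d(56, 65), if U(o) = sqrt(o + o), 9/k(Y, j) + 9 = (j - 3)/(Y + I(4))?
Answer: -1/498 + 6*I*sqrt(183)/61 ≈ -0.002008 + 1.3306*I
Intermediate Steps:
d(B, T) = -1/(6*(27 + B)) (d(B, T) = -1/(6*(B + 27)) = -1/(6*(27 + B)))
I(t) = 3 (I(t) = -2 + (6 - 1*1) = -2 + (6 - 1) = -2 + 5 = 3)
k(Y, j) = 9/(-9 + (-3 + j)/(3 + Y)) (k(Y, j) = 9/(-9 + (j - 3)/(Y + 3)) = 9/(-9 + (-3 + j)/(3 + Y)))
U(o) = sqrt(2)*sqrt(o) (U(o) = sqrt(2*o) = sqrt(2)*sqrt(o))
U(k(3, -4)) + d(56, 65) = sqrt(2)*sqrt(9*(3 + 3)/(-30 - 4 - 9*3)) - 1/(162 + 6*56) = sqrt(2)*sqrt(9*6/(-30 - 4 - 27)) - 1/(162 + 336) = sqrt(2)*sqrt(9*6/(-61)) - 1/498 = sqrt(2)*sqrt(9*(-1/61)*6) - 1*1/498 = sqrt(2)*sqrt(-54/61) - 1/498 = sqrt(2)*(3*I*sqrt(366)/61) - 1/498 = 6*I*sqrt(183)/61 - 1/498 = -1/498 + 6*I*sqrt(183)/61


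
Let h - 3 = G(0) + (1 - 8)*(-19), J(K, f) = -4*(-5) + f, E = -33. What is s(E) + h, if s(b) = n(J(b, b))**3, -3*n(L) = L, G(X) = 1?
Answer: 5896/27 ≈ 218.37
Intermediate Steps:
J(K, f) = 20 + f
n(L) = -L/3
s(b) = (-20/3 - b/3)**3 (s(b) = (-(20 + b)/3)**3 = (-20/3 - b/3)**3)
h = 137 (h = 3 + (1 + (1 - 8)*(-19)) = 3 + (1 - 7*(-19)) = 3 + (1 + 133) = 3 + 134 = 137)
s(E) + h = (-20 - 1*(-33))**3/27 + 137 = (-20 + 33)**3/27 + 137 = (1/27)*13**3 + 137 = (1/27)*2197 + 137 = 2197/27 + 137 = 5896/27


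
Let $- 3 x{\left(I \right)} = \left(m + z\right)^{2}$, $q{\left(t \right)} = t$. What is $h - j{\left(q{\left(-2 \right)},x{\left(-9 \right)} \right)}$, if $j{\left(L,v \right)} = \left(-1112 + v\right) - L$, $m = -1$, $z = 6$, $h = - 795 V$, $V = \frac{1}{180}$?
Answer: $\frac{13367}{12} \approx 1113.9$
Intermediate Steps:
$V = \frac{1}{180} \approx 0.0055556$
$h = - \frac{53}{12}$ ($h = \left(-795\right) \frac{1}{180} = - \frac{53}{12} \approx -4.4167$)
$x{\left(I \right)} = - \frac{25}{3}$ ($x{\left(I \right)} = - \frac{\left(-1 + 6\right)^{2}}{3} = - \frac{5^{2}}{3} = \left(- \frac{1}{3}\right) 25 = - \frac{25}{3}$)
$j{\left(L,v \right)} = -1112 + v - L$
$h - j{\left(q{\left(-2 \right)},x{\left(-9 \right)} \right)} = - \frac{53}{12} - \left(-1112 - \frac{25}{3} - -2\right) = - \frac{53}{12} - \left(-1112 - \frac{25}{3} + 2\right) = - \frac{53}{12} - - \frac{3355}{3} = - \frac{53}{12} + \frac{3355}{3} = \frac{13367}{12}$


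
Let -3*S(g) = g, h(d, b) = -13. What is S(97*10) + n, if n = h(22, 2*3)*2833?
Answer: -111457/3 ≈ -37152.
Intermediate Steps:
S(g) = -g/3
n = -36829 (n = -13*2833 = -36829)
S(97*10) + n = -97*10/3 - 36829 = -1/3*970 - 36829 = -970/3 - 36829 = -111457/3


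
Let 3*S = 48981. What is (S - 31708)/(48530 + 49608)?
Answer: -15381/98138 ≈ -0.15673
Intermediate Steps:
S = 16327 (S = (⅓)*48981 = 16327)
(S - 31708)/(48530 + 49608) = (16327 - 31708)/(48530 + 49608) = -15381/98138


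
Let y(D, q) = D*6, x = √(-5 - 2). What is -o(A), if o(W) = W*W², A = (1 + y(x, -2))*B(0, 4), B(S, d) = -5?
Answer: -94375 - 186750*I*√7 ≈ -94375.0 - 4.9409e+5*I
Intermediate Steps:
x = I*√7 (x = √(-7) = I*√7 ≈ 2.6458*I)
y(D, q) = 6*D
A = -5 - 30*I*√7 (A = (1 + 6*(I*√7))*(-5) = (1 + 6*I*√7)*(-5) = -5 - 30*I*√7 ≈ -5.0 - 79.373*I)
o(W) = W³
-o(A) = -(-5 - 30*I*√7)³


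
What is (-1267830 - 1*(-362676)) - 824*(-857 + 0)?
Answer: -198986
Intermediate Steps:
(-1267830 - 1*(-362676)) - 824*(-857 + 0) = (-1267830 + 362676) - 824*(-857) = -905154 - 1*(-706168) = -905154 + 706168 = -198986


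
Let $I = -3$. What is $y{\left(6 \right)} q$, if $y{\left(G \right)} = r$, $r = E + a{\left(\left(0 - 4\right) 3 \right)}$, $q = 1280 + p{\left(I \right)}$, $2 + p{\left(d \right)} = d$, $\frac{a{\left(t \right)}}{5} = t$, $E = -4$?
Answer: $-81600$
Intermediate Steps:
$a{\left(t \right)} = 5 t$
$p{\left(d \right)} = -2 + d$
$q = 1275$ ($q = 1280 - 5 = 1275$)
$r = -64$ ($r = -4 + 5 \left(0 - 4\right) 3 = -4 + 5 \left(\left(-4\right) 3\right) = -4 + 5 \left(-12\right) = -4 - 60 = -64$)
$y{\left(G \right)} = -64$
$y{\left(6 \right)} q = \left(-64\right) 1275 = -81600$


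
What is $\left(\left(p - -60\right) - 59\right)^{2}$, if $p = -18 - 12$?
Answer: $841$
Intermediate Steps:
$p = -30$ ($p = -18 - 12 = -30$)
$\left(\left(p - -60\right) - 59\right)^{2} = \left(\left(-30 - -60\right) - 59\right)^{2} = \left(\left(-30 + 60\right) - 59\right)^{2} = \left(30 - 59\right)^{2} = \left(-29\right)^{2} = 841$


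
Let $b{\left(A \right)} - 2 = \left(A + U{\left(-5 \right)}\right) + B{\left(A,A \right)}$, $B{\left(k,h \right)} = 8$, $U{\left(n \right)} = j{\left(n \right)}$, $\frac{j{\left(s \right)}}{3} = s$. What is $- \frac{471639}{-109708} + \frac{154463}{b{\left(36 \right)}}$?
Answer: $\frac{16960447613}{3400948} \approx 4987.0$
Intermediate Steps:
$j{\left(s \right)} = 3 s$
$U{\left(n \right)} = 3 n$
$b{\left(A \right)} = -5 + A$ ($b{\left(A \right)} = 2 + \left(\left(A + 3 \left(-5\right)\right) + 8\right) = 2 + \left(\left(A - 15\right) + 8\right) = 2 + \left(\left(-15 + A\right) + 8\right) = 2 + \left(-7 + A\right) = -5 + A$)
$- \frac{471639}{-109708} + \frac{154463}{b{\left(36 \right)}} = - \frac{471639}{-109708} + \frac{154463}{-5 + 36} = \left(-471639\right) \left(- \frac{1}{109708}\right) + \frac{154463}{31} = \frac{471639}{109708} + 154463 \cdot \frac{1}{31} = \frac{471639}{109708} + \frac{154463}{31} = \frac{16960447613}{3400948}$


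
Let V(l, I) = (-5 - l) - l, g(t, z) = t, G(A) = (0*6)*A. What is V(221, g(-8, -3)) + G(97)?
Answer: -447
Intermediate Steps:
G(A) = 0 (G(A) = 0*A = 0)
V(l, I) = -5 - 2*l
V(221, g(-8, -3)) + G(97) = (-5 - 2*221) + 0 = (-5 - 442) + 0 = -447 + 0 = -447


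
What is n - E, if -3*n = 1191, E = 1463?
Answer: -1860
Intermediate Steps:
n = -397 (n = -⅓*1191 = -397)
n - E = -397 - 1*1463 = -397 - 1463 = -1860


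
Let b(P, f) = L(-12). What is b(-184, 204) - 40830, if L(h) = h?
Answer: -40842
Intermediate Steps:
b(P, f) = -12
b(-184, 204) - 40830 = -12 - 40830 = -40842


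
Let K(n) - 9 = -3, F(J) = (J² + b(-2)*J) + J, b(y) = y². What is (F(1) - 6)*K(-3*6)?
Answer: 0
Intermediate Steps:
F(J) = J² + 5*J (F(J) = (J² + (-2)²*J) + J = (J² + 4*J) + J = J² + 5*J)
K(n) = 6 (K(n) = 9 - 3 = 6)
(F(1) - 6)*K(-3*6) = (1*(5 + 1) - 6)*6 = (1*6 - 6)*6 = (6 - 6)*6 = 0*6 = 0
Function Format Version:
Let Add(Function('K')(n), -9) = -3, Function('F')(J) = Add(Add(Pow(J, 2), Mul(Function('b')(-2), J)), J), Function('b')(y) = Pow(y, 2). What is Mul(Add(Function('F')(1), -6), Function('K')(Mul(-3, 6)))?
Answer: 0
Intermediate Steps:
Function('F')(J) = Add(Pow(J, 2), Mul(5, J)) (Function('F')(J) = Add(Add(Pow(J, 2), Mul(Pow(-2, 2), J)), J) = Add(Add(Pow(J, 2), Mul(4, J)), J) = Add(Pow(J, 2), Mul(5, J)))
Function('K')(n) = 6 (Function('K')(n) = Add(9, -3) = 6)
Mul(Add(Function('F')(1), -6), Function('K')(Mul(-3, 6))) = Mul(Add(Mul(1, Add(5, 1)), -6), 6) = Mul(Add(Mul(1, 6), -6), 6) = Mul(Add(6, -6), 6) = Mul(0, 6) = 0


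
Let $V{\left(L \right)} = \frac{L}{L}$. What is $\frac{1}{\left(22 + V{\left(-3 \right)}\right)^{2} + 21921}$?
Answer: $\frac{1}{22450} \approx 4.4543 \cdot 10^{-5}$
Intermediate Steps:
$V{\left(L \right)} = 1$
$\frac{1}{\left(22 + V{\left(-3 \right)}\right)^{2} + 21921} = \frac{1}{\left(22 + 1\right)^{2} + 21921} = \frac{1}{23^{2} + 21921} = \frac{1}{529 + 21921} = \frac{1}{22450}$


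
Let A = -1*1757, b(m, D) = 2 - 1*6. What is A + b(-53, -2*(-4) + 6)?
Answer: -1761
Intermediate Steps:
b(m, D) = -4 (b(m, D) = 2 - 6 = -4)
A = -1757
A + b(-53, -2*(-4) + 6) = -1757 - 4 = -1761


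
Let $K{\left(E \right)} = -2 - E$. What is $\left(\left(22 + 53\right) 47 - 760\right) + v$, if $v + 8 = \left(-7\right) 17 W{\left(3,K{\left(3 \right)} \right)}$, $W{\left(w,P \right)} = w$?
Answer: $2400$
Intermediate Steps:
$v = -365$ ($v = -8 + \left(-7\right) 17 \cdot 3 = -8 - 357 = -365$)
$\left(\left(22 + 53\right) 47 - 760\right) + v = \left(\left(22 + 53\right) 47 - 760\right) - 365 = \left(75 \cdot 47 - 760\right) - 365 = \left(3525 - 760\right) - 365 = 2765 - 365 = 2400$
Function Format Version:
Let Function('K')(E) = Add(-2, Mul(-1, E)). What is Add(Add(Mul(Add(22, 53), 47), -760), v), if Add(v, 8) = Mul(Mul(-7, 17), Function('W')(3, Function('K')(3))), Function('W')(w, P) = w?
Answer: 2400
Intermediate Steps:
v = -365 (v = Add(-8, Mul(Mul(-7, 17), 3)) = Add(-8, Mul(-119, 3)) = Add(-8, -357) = -365)
Add(Add(Mul(Add(22, 53), 47), -760), v) = Add(Add(Mul(Add(22, 53), 47), -760), -365) = Add(Add(Mul(75, 47), -760), -365) = Add(Add(3525, -760), -365) = Add(2765, -365) = 2400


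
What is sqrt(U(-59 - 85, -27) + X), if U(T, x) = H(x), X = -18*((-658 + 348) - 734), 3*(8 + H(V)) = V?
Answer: 5*sqrt(751) ≈ 137.02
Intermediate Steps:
H(V) = -8 + V/3
X = 18792 (X = -18*(-310 - 734) = -18*(-1044) = 18792)
U(T, x) = -8 + x/3
sqrt(U(-59 - 85, -27) + X) = sqrt((-8 + (1/3)*(-27)) + 18792) = sqrt((-8 - 9) + 18792) = sqrt(-17 + 18792) = sqrt(18775) = 5*sqrt(751)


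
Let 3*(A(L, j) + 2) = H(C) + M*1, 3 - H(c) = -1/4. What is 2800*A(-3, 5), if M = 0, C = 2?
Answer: -7700/3 ≈ -2566.7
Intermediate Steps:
H(c) = 13/4 (H(c) = 3 - (-1)/4 = 3 - 1*(-¼) = 3 + ¼ = 13/4)
A(L, j) = -11/12 (A(L, j) = -2 + (13/4 + 0*1)/3 = -2 + (13/4 + 0)/3 = -2 + (⅓)*(13/4) = -2 + 13/12 = -11/12)
2800*A(-3, 5) = 2800*(-11/12) = -7700/3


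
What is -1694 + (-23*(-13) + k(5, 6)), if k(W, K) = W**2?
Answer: -1370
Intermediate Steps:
-1694 + (-23*(-13) + k(5, 6)) = -1694 + (-23*(-13) + 5**2) = -1694 + (299 + 25) = -1694 + 324 = -1370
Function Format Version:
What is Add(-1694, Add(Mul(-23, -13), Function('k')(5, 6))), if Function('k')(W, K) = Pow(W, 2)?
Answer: -1370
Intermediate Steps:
Add(-1694, Add(Mul(-23, -13), Function('k')(5, 6))) = Add(-1694, Add(Mul(-23, -13), Pow(5, 2))) = Add(-1694, Add(299, 25)) = Add(-1694, 324) = -1370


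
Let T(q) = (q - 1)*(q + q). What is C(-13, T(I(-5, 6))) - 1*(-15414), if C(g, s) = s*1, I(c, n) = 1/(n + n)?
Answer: 1109797/72 ≈ 15414.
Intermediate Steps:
I(c, n) = 1/(2*n)
T(q) = 2*q*(-1 + q) (T(q) = (-1 + q)*(2*q) = 2*q*(-1 + q))
C(g, s) = s
C(-13, T(I(-5, 6))) - 1*(-15414) = 2*((1/2)/6)*(-1 + (1/2)/6) - 1*(-15414) = 2*((1/2)*(1/6))*(-1 + (1/2)*(1/6)) + 15414 = 2*(1/12)*(-1 + 1/12) + 15414 = 2*(1/12)*(-11/12) + 15414 = -11/72 + 15414 = 1109797/72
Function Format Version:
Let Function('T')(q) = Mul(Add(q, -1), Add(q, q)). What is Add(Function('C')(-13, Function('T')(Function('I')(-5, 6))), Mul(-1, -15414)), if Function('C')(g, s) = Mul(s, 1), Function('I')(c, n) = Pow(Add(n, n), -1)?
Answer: Rational(1109797, 72) ≈ 15414.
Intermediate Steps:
Function('I')(c, n) = Mul(Rational(1, 2), Pow(n, -1)) (Function('I')(c, n) = Pow(Mul(2, n), -1) = Mul(Rational(1, 2), Pow(n, -1)))
Function('T')(q) = Mul(2, q, Add(-1, q)) (Function('T')(q) = Mul(Add(-1, q), Mul(2, q)) = Mul(2, q, Add(-1, q)))
Function('C')(g, s) = s
Add(Function('C')(-13, Function('T')(Function('I')(-5, 6))), Mul(-1, -15414)) = Add(Mul(2, Mul(Rational(1, 2), Pow(6, -1)), Add(-1, Mul(Rational(1, 2), Pow(6, -1)))), Mul(-1, -15414)) = Add(Mul(2, Mul(Rational(1, 2), Rational(1, 6)), Add(-1, Mul(Rational(1, 2), Rational(1, 6)))), 15414) = Add(Mul(2, Rational(1, 12), Add(-1, Rational(1, 12))), 15414) = Add(Mul(2, Rational(1, 12), Rational(-11, 12)), 15414) = Add(Rational(-11, 72), 15414) = Rational(1109797, 72)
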